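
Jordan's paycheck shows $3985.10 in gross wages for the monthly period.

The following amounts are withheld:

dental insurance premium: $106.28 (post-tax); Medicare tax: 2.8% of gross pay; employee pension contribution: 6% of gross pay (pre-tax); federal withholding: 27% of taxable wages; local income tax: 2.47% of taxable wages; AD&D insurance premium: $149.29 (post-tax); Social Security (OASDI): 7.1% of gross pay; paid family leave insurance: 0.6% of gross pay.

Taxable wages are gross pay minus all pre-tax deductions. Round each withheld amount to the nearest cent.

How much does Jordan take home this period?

$1968.04

Employee pension contribution: $3985.10 × 0.06 = $239.11
Taxable wages = $3985.10 − $239.11 = $3745.99
Local income tax: $3745.99 × 0.0247 = $92.53
Federal withholding: $3745.99 × 0.27 = $1011.42
Paid family leave insurance: $3985.10 × 0.006 = $23.91
Social Security (OASDI): $3985.10 × 0.071 = $282.94
Medicare tax: $3985.10 × 0.028 = $111.58
AD&D insurance premium: $149.29
Dental insurance premium: $106.28
Total deductions = $239.11 + $92.53 + $1011.42 + $23.91 + $282.94 + $111.58 + $149.29 + $106.28 = $2017.06
Net pay = $3985.10 − $2017.06 = $1968.04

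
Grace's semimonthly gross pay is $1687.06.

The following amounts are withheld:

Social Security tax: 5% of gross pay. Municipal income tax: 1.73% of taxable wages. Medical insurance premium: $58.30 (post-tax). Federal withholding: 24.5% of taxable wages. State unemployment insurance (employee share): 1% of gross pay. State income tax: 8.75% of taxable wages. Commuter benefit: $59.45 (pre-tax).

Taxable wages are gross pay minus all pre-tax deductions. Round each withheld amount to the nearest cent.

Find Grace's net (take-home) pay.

$898.75

Commuter benefit: $59.45
Taxable wages = $1687.06 − $59.45 = $1627.61
Municipal income tax: $1627.61 × 0.0173 = $28.16
State income tax: $1627.61 × 0.0875 = $142.42
Federal withholding: $1627.61 × 0.245 = $398.76
Social Security tax: $1687.06 × 0.05 = $84.35
State unemployment insurance (employee share): $1687.06 × 0.01 = $16.87
Medical insurance premium: $58.30
Total deductions = $59.45 + $28.16 + $142.42 + $398.76 + $84.35 + $16.87 + $58.30 = $788.31
Net pay = $1687.06 − $788.31 = $898.75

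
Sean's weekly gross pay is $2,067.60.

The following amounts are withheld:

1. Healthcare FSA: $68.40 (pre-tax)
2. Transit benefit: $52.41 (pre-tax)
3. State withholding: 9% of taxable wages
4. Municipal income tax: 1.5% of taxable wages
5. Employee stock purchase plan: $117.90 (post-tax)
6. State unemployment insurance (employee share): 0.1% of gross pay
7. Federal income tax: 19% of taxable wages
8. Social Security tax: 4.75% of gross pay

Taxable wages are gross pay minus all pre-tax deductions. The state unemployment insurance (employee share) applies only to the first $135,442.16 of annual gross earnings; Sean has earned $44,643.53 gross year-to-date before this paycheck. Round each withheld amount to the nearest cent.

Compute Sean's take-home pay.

$1,154.31

Healthcare FSA: $68.40
Transit benefit: $52.41
Pre-tax total = $68.40 + $52.41 = $120.81
Taxable wages = $2,067.60 − $120.81 = $1,946.79
Federal income tax: $1,946.79 × 0.19 = $369.89
Municipal income tax: $1,946.79 × 0.015 = $29.20
State withholding: $1,946.79 × 0.09 = $175.21
Social Security tax: $2,067.60 × 0.0475 = $98.21
State unemployment insurance (employee share): cap not yet reached, full $2,067.60 is subject → $2,067.60 × 0.001 = $2.07
Employee stock purchase plan: $117.90
Total deductions = $68.40 + $52.41 + $369.89 + $29.20 + $175.21 + $98.21 + $2.07 + $117.90 = $913.29
Net pay = $2,067.60 − $913.29 = $1,154.31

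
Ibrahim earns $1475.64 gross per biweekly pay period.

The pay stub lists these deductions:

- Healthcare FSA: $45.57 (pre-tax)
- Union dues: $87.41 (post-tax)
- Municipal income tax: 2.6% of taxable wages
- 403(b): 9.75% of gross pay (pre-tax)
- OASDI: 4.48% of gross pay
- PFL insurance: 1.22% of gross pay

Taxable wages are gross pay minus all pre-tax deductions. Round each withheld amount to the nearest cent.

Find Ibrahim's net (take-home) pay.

$1081.24

403(b): $1475.64 × 0.0975 = $143.87
Healthcare FSA: $45.57
Pre-tax total = $143.87 + $45.57 = $189.44
Taxable wages = $1475.64 − $189.44 = $1286.20
Municipal income tax: $1286.20 × 0.026 = $33.44
PFL insurance: $1475.64 × 0.0122 = $18.00
OASDI: $1475.64 × 0.0448 = $66.11
Union dues: $87.41
Total deductions = $143.87 + $45.57 + $33.44 + $18.00 + $66.11 + $87.41 = $394.40
Net pay = $1475.64 − $394.40 = $1081.24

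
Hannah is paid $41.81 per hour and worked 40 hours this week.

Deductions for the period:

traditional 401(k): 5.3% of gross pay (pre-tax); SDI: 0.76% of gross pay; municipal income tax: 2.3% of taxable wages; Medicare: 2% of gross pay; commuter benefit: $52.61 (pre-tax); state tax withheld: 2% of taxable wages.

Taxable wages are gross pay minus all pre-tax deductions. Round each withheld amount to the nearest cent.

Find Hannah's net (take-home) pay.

Gross pay: 40 × $41.81 = $1,672.40
Commuter benefit: $52.61
Traditional 401(k): $1,672.40 × 0.053 = $88.64
Pre-tax total = $52.61 + $88.64 = $141.25
Taxable wages = $1,672.40 − $141.25 = $1,531.15
Municipal income tax: $1,531.15 × 0.023 = $35.22
State tax withheld: $1,531.15 × 0.02 = $30.62
SDI: $1,672.40 × 0.0076 = $12.71
Medicare: $1,672.40 × 0.02 = $33.45
Total deductions = $52.61 + $88.64 + $35.22 + $30.62 + $12.71 + $33.45 = $253.25
Net pay = $1,672.40 − $253.25 = $1,419.15

$1,419.15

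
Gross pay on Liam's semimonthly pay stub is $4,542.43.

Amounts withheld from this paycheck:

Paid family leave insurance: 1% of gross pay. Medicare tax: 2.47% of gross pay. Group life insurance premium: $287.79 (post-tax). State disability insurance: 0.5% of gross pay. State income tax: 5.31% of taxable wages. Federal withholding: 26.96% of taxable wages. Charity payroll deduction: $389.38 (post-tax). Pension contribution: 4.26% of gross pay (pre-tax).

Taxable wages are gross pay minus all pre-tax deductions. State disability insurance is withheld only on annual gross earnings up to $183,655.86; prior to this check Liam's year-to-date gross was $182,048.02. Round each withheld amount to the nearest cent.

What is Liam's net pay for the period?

Pension contribution: $4,542.43 × 0.0426 = $193.51
Taxable wages = $4,542.43 − $193.51 = $4,348.92
Federal withholding: $4,348.92 × 0.2696 = $1,172.47
State income tax: $4,348.92 × 0.0531 = $230.93
Paid family leave insurance: $4,542.43 × 0.01 = $45.42
Medicare tax: $4,542.43 × 0.0247 = $112.20
State disability insurance: only $183,655.86 − $182,048.02 = $1,607.84 of this check is subject → $1,607.84 × 0.005 = $8.04
Group life insurance premium: $287.79
Charity payroll deduction: $389.38
Total deductions = $193.51 + $1,172.47 + $230.93 + $45.42 + $112.20 + $8.04 + $287.79 + $389.38 = $2,439.74
Net pay = $4,542.43 − $2,439.74 = $2,102.69

$2,102.69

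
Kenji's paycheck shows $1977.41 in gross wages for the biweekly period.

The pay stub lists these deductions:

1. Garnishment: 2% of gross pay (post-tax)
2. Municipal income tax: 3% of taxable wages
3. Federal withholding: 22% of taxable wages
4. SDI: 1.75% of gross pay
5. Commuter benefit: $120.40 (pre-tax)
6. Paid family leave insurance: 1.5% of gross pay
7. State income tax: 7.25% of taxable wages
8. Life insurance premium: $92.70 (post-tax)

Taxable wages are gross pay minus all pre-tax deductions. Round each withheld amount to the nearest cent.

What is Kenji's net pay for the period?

$1061.62

Commuter benefit: $120.40
Taxable wages = $1977.41 − $120.40 = $1857.01
Municipal income tax: $1857.01 × 0.03 = $55.71
State income tax: $1857.01 × 0.0725 = $134.63
Federal withholding: $1857.01 × 0.22 = $408.54
SDI: $1977.41 × 0.0175 = $34.60
Paid family leave insurance: $1977.41 × 0.015 = $29.66
Life insurance premium: $92.70
Garnishment: $1977.41 × 0.02 = $39.55
Total deductions = $120.40 + $55.71 + $134.63 + $408.54 + $34.60 + $29.66 + $92.70 + $39.55 = $915.79
Net pay = $1977.41 − $915.79 = $1061.62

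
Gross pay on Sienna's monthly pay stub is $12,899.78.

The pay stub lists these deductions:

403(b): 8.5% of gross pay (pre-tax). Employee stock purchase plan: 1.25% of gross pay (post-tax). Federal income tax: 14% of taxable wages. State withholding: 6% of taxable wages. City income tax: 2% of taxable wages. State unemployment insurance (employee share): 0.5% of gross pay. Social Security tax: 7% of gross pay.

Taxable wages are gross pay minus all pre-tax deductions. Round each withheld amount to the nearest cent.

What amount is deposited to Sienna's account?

$8,077.84

403(b): $12,899.78 × 0.085 = $1,096.48
Taxable wages = $12,899.78 − $1,096.48 = $11,803.30
State withholding: $11,803.30 × 0.06 = $708.20
City income tax: $11,803.30 × 0.02 = $236.07
Federal income tax: $11,803.30 × 0.14 = $1,652.46
State unemployment insurance (employee share): $12,899.78 × 0.005 = $64.50
Social Security tax: $12,899.78 × 0.07 = $902.98
Employee stock purchase plan: $12,899.78 × 0.0125 = $161.25
Total deductions = $1,096.48 + $708.20 + $236.07 + $1,652.46 + $64.50 + $902.98 + $161.25 = $4,821.94
Net pay = $12,899.78 − $4,821.94 = $8,077.84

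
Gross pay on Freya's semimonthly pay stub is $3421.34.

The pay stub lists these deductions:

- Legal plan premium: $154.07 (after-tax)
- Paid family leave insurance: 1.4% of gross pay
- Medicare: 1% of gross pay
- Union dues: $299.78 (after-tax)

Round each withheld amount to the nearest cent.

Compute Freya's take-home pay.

Paid family leave insurance: $3421.34 × 0.014 = $47.90
Medicare: $3421.34 × 0.01 = $34.21
Union dues: $299.78
Legal plan premium: $154.07
Total deductions = $47.90 + $34.21 + $299.78 + $154.07 = $535.96
Net pay = $3421.34 − $535.96 = $2885.38

$2885.38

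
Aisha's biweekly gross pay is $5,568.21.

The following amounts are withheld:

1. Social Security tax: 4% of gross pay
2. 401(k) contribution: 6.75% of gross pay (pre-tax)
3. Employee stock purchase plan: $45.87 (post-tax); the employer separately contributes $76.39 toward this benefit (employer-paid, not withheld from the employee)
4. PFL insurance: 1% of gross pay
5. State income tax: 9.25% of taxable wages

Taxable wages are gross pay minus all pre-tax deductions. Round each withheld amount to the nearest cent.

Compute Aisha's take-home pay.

401(k) contribution: $5,568.21 × 0.0675 = $375.85
Taxable wages = $5,568.21 − $375.85 = $5,192.36
State income tax: $5,192.36 × 0.0925 = $480.29
PFL insurance: $5,568.21 × 0.01 = $55.68
Social Security tax: $5,568.21 × 0.04 = $222.73
Employee stock purchase plan: $45.87
(Employer's $76.39 toward employee stock purchase plan is not withheld from the employee.)
Total deductions = $375.85 + $480.29 + $55.68 + $222.73 + $45.87 = $1,180.42
Net pay = $5,568.21 − $1,180.42 = $4,387.79

$4,387.79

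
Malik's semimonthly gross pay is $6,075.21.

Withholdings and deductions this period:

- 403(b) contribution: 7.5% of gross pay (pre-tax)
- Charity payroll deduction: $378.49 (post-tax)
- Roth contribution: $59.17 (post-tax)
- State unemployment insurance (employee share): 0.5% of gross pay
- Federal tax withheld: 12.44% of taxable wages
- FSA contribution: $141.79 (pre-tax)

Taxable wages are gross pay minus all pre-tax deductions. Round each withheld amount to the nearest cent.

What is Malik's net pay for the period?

FSA contribution: $141.79
403(b) contribution: $6,075.21 × 0.075 = $455.64
Pre-tax total = $141.79 + $455.64 = $597.43
Taxable wages = $6,075.21 − $597.43 = $5,477.78
Federal tax withheld: $5,477.78 × 0.1244 = $681.44
State unemployment insurance (employee share): $6,075.21 × 0.005 = $30.38
Charity payroll deduction: $378.49
Roth contribution: $59.17
Total deductions = $141.79 + $455.64 + $681.44 + $30.38 + $378.49 + $59.17 = $1,746.91
Net pay = $6,075.21 − $1,746.91 = $4,328.30

$4,328.30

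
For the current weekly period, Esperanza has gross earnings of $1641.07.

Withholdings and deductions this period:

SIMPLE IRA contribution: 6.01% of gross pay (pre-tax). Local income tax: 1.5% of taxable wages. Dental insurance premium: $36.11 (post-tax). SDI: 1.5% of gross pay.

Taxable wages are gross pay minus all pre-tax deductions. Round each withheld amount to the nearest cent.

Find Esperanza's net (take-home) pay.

$1458.57

SIMPLE IRA contribution: $1641.07 × 0.0601 = $98.63
Taxable wages = $1641.07 − $98.63 = $1542.44
Local income tax: $1542.44 × 0.015 = $23.14
SDI: $1641.07 × 0.015 = $24.62
Dental insurance premium: $36.11
Total deductions = $98.63 + $23.14 + $24.62 + $36.11 = $182.50
Net pay = $1641.07 − $182.50 = $1458.57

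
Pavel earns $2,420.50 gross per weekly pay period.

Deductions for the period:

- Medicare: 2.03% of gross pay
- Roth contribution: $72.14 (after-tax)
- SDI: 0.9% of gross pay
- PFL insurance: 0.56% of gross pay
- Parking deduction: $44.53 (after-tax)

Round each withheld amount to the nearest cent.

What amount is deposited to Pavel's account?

$2,219.36

PFL insurance: $2,420.50 × 0.0056 = $13.55
Medicare: $2,420.50 × 0.0203 = $49.14
SDI: $2,420.50 × 0.009 = $21.78
Roth contribution: $72.14
Parking deduction: $44.53
Total deductions = $13.55 + $49.14 + $21.78 + $72.14 + $44.53 = $201.14
Net pay = $2,420.50 − $201.14 = $2,219.36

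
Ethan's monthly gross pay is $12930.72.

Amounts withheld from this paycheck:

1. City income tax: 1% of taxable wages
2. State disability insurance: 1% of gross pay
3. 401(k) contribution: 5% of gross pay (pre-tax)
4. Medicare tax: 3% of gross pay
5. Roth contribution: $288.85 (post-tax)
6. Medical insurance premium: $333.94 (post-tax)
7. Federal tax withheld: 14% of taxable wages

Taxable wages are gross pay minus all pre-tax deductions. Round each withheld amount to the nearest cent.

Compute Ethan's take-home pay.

401(k) contribution: $12930.72 × 0.05 = $646.54
Taxable wages = $12930.72 − $646.54 = $12284.18
City income tax: $12284.18 × 0.01 = $122.84
Federal tax withheld: $12284.18 × 0.14 = $1719.79
Medicare tax: $12930.72 × 0.03 = $387.92
State disability insurance: $12930.72 × 0.01 = $129.31
Medical insurance premium: $333.94
Roth contribution: $288.85
Total deductions = $646.54 + $122.84 + $1719.79 + $387.92 + $129.31 + $333.94 + $288.85 = $3629.19
Net pay = $12930.72 − $3629.19 = $9301.53

$9301.53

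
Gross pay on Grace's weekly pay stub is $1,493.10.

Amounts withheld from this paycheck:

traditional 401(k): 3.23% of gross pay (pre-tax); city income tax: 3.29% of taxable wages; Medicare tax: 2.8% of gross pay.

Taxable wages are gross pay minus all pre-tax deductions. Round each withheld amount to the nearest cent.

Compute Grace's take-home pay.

$1,355.52

Traditional 401(k): $1,493.10 × 0.0323 = $48.23
Taxable wages = $1,493.10 − $48.23 = $1,444.87
City income tax: $1,444.87 × 0.0329 = $47.54
Medicare tax: $1,493.10 × 0.028 = $41.81
Total deductions = $48.23 + $47.54 + $41.81 = $137.58
Net pay = $1,493.10 − $137.58 = $1,355.52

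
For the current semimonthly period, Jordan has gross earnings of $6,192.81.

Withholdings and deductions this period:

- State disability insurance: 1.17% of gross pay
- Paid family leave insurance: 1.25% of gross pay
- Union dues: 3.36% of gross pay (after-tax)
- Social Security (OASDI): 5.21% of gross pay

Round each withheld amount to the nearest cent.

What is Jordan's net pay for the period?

Social Security (OASDI): $6,192.81 × 0.0521 = $322.65
Paid family leave insurance: $6,192.81 × 0.0125 = $77.41
State disability insurance: $6,192.81 × 0.0117 = $72.46
Union dues: $6,192.81 × 0.0336 = $208.08
Total deductions = $322.65 + $77.41 + $72.46 + $208.08 = $680.60
Net pay = $6,192.81 − $680.60 = $5,512.21

$5,512.21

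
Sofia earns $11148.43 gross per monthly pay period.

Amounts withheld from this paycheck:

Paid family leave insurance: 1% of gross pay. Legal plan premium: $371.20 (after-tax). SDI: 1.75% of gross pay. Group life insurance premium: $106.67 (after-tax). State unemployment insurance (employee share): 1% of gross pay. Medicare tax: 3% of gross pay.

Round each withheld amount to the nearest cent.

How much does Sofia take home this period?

Medicare tax: $11148.43 × 0.03 = $334.45
Paid family leave insurance: $11148.43 × 0.01 = $111.48
SDI: $11148.43 × 0.0175 = $195.10
State unemployment insurance (employee share): $11148.43 × 0.01 = $111.48
Group life insurance premium: $106.67
Legal plan premium: $371.20
Total deductions = $334.45 + $111.48 + $195.10 + $111.48 + $106.67 + $371.20 = $1230.38
Net pay = $11148.43 − $1230.38 = $9918.05

$9918.05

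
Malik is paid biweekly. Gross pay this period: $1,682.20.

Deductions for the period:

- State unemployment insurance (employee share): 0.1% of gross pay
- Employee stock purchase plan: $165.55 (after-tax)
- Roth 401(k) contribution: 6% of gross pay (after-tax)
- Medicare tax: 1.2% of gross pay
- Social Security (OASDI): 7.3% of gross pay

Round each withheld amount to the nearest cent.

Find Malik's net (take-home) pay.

$1,271.05

Social Security (OASDI): $1,682.20 × 0.073 = $122.80
Medicare tax: $1,682.20 × 0.012 = $20.19
State unemployment insurance (employee share): $1,682.20 × 0.001 = $1.68
Employee stock purchase plan: $165.55
Roth 401(k) contribution: $1,682.20 × 0.06 = $100.93
Total deductions = $122.80 + $20.19 + $1.68 + $165.55 + $100.93 = $411.15
Net pay = $1,682.20 − $411.15 = $1,271.05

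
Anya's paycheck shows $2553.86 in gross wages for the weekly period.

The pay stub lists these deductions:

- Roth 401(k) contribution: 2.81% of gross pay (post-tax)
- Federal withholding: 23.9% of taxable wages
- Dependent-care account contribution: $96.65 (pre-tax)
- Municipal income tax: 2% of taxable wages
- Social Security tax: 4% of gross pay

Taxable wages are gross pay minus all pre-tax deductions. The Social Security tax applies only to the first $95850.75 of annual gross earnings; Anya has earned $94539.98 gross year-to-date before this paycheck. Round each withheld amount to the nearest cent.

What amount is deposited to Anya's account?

Dependent-care account contribution: $96.65
Taxable wages = $2553.86 − $96.65 = $2457.21
Federal withholding: $2457.21 × 0.239 = $587.27
Municipal income tax: $2457.21 × 0.02 = $49.14
Social Security tax: only $95850.75 − $94539.98 = $1310.77 of this check is subject → $1310.77 × 0.04 = $52.43
Roth 401(k) contribution: $2553.86 × 0.0281 = $71.76
Total deductions = $96.65 + $587.27 + $49.14 + $52.43 + $71.76 = $857.25
Net pay = $2553.86 − $857.25 = $1696.61

$1696.61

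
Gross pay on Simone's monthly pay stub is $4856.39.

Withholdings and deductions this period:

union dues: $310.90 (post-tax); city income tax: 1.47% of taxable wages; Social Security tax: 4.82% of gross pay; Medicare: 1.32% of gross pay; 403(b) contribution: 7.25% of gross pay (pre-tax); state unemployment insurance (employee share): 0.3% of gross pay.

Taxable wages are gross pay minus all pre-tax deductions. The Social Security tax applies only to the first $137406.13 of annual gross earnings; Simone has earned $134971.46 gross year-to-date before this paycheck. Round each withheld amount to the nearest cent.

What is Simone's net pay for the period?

403(b) contribution: $4856.39 × 0.0725 = $352.09
Taxable wages = $4856.39 − $352.09 = $4504.30
City income tax: $4504.30 × 0.0147 = $66.21
Social Security tax: only $137406.13 − $134971.46 = $2434.67 of this check is subject → $2434.67 × 0.0482 = $117.35
State unemployment insurance (employee share): $4856.39 × 0.003 = $14.57
Medicare: $4856.39 × 0.0132 = $64.10
Union dues: $310.90
Total deductions = $352.09 + $66.21 + $117.35 + $14.57 + $64.10 + $310.90 = $925.22
Net pay = $4856.39 − $925.22 = $3931.17

$3931.17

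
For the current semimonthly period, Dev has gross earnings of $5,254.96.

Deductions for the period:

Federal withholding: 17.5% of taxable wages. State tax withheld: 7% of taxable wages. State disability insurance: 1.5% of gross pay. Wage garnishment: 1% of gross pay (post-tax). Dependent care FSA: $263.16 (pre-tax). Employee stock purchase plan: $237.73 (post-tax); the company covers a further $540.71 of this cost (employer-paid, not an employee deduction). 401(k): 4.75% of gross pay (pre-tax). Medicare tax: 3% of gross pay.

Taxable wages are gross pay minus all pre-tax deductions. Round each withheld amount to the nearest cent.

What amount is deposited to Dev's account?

Dependent care FSA: $263.16
401(k): $5,254.96 × 0.0475 = $249.61
Pre-tax total = $263.16 + $249.61 = $512.77
Taxable wages = $5,254.96 − $512.77 = $4,742.19
Federal withholding: $4,742.19 × 0.175 = $829.88
State tax withheld: $4,742.19 × 0.07 = $331.95
State disability insurance: $5,254.96 × 0.015 = $78.82
Medicare tax: $5,254.96 × 0.03 = $157.65
Wage garnishment: $5,254.96 × 0.01 = $52.55
Employee stock purchase plan: $237.73
(Employer's $540.71 toward employee stock purchase plan is not withheld from the employee.)
Total deductions = $263.16 + $249.61 + $829.88 + $331.95 + $78.82 + $157.65 + $52.55 + $237.73 = $2,201.35
Net pay = $5,254.96 − $2,201.35 = $3,053.61

$3,053.61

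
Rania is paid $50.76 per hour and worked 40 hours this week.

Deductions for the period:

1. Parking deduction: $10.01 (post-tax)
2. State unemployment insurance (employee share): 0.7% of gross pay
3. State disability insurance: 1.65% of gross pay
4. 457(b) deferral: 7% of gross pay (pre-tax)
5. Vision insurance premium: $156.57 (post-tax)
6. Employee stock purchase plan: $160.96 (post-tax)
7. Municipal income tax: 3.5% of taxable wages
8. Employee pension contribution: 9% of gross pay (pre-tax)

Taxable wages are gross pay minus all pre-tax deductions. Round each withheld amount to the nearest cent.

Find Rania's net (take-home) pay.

$1,270.59

Gross pay: 40 × $50.76 = $2,030.40
Employee pension contribution: $2,030.40 × 0.09 = $182.74
457(b) deferral: $2,030.40 × 0.07 = $142.13
Pre-tax total = $182.74 + $142.13 = $324.87
Taxable wages = $2,030.40 − $324.87 = $1,705.53
Municipal income tax: $1,705.53 × 0.035 = $59.69
State disability insurance: $2,030.40 × 0.0165 = $33.50
State unemployment insurance (employee share): $2,030.40 × 0.007 = $14.21
Parking deduction: $10.01
Vision insurance premium: $156.57
Employee stock purchase plan: $160.96
Total deductions = $182.74 + $142.13 + $59.69 + $33.50 + $14.21 + $10.01 + $156.57 + $160.96 = $759.81
Net pay = $2,030.40 − $759.81 = $1,270.59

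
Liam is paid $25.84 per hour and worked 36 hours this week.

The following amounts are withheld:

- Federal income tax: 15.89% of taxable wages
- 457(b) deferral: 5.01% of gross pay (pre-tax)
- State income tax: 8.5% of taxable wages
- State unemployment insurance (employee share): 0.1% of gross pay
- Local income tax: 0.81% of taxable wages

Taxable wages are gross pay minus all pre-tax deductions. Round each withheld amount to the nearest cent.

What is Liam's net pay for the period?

$660.02

Gross pay: 36 × $25.84 = $930.24
457(b) deferral: $930.24 × 0.0501 = $46.61
Taxable wages = $930.24 − $46.61 = $883.63
Federal income tax: $883.63 × 0.1589 = $140.41
State income tax: $883.63 × 0.085 = $75.11
Local income tax: $883.63 × 0.0081 = $7.16
State unemployment insurance (employee share): $930.24 × 0.001 = $0.93
Total deductions = $46.61 + $140.41 + $75.11 + $7.16 + $0.93 = $270.22
Net pay = $930.24 − $270.22 = $660.02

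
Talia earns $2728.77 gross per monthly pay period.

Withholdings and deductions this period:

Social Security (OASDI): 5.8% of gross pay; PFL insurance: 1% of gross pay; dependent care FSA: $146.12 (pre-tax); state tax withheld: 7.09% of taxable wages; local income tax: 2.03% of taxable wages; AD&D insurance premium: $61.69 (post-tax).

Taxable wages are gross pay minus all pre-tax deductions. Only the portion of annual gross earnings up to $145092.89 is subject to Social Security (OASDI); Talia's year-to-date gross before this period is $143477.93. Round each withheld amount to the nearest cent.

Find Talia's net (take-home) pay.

Dependent care FSA: $146.12
Taxable wages = $2728.77 − $146.12 = $2582.65
Local income tax: $2582.65 × 0.0203 = $52.43
State tax withheld: $2582.65 × 0.0709 = $183.11
Social Security (OASDI): only $145092.89 − $143477.93 = $1614.96 of this check is subject → $1614.96 × 0.058 = $93.67
PFL insurance: $2728.77 × 0.01 = $27.29
AD&D insurance premium: $61.69
Total deductions = $146.12 + $52.43 + $183.11 + $93.67 + $27.29 + $61.69 = $564.31
Net pay = $2728.77 − $564.31 = $2164.46

$2164.46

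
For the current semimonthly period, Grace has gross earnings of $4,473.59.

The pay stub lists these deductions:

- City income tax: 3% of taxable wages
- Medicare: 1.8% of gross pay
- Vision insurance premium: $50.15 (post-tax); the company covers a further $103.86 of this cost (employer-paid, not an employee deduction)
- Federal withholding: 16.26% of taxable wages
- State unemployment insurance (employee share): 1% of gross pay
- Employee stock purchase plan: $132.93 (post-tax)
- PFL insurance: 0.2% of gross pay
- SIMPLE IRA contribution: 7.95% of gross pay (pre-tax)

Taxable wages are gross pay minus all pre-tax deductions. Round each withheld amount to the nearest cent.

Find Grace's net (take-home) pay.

$3,007.53

SIMPLE IRA contribution: $4,473.59 × 0.0795 = $355.65
Taxable wages = $4,473.59 − $355.65 = $4,117.94
Federal withholding: $4,117.94 × 0.1626 = $669.58
City income tax: $4,117.94 × 0.03 = $123.54
PFL insurance: $4,473.59 × 0.002 = $8.95
State unemployment insurance (employee share): $4,473.59 × 0.01 = $44.74
Medicare: $4,473.59 × 0.018 = $80.52
Employee stock purchase plan: $132.93
Vision insurance premium: $50.15
(Employer's $103.86 toward vision insurance premium is not withheld from the employee.)
Total deductions = $355.65 + $669.58 + $123.54 + $8.95 + $44.74 + $80.52 + $132.93 + $50.15 = $1,466.06
Net pay = $4,473.59 − $1,466.06 = $3,007.53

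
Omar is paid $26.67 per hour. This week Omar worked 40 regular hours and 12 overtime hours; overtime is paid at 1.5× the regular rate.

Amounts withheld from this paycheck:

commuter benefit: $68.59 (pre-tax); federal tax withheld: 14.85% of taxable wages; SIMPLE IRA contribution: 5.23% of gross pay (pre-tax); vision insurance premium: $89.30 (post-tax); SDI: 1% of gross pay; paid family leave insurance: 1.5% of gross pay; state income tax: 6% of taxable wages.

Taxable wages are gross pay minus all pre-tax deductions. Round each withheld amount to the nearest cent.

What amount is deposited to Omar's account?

Regular pay: 40 × $26.67 = $1066.80
Overtime pay: 12 × $26.67 × 1.5 = $480.06
Gross pay = $1066.80 + $480.06 = $1546.86
Commuter benefit: $68.59
SIMPLE IRA contribution: $1546.86 × 0.0523 = $80.90
Pre-tax total = $68.59 + $80.90 = $149.49
Taxable wages = $1546.86 − $149.49 = $1397.37
State income tax: $1397.37 × 0.06 = $83.84
Federal tax withheld: $1397.37 × 0.1485 = $207.51
SDI: $1546.86 × 0.01 = $15.47
Paid family leave insurance: $1546.86 × 0.015 = $23.20
Vision insurance premium: $89.30
Total deductions = $68.59 + $80.90 + $83.84 + $207.51 + $15.47 + $23.20 + $89.30 = $568.81
Net pay = $1546.86 − $568.81 = $978.05

$978.05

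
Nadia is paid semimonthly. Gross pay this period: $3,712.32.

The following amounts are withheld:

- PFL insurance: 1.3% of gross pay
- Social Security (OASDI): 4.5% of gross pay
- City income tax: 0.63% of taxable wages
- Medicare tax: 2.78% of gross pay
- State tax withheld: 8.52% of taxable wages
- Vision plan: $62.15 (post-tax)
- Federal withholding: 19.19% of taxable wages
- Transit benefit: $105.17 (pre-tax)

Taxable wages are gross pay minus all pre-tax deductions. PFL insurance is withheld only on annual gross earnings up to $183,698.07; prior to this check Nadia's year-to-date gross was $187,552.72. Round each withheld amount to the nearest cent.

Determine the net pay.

Transit benefit: $105.17
Taxable wages = $3,712.32 − $105.17 = $3,607.15
City income tax: $3,607.15 × 0.0063 = $22.73
State tax withheld: $3,607.15 × 0.0852 = $307.33
Federal withholding: $3,607.15 × 0.1919 = $692.21
PFL insurance: annual cap $183,698.07 already reached (YTD $187,552.72), so $0.00
Medicare tax: $3,712.32 × 0.0278 = $103.20
Social Security (OASDI): $3,712.32 × 0.045 = $167.05
Vision plan: $62.15
Total deductions = $105.17 + $22.73 + $307.33 + $692.21 + $0.00 + $103.20 + $167.05 + $62.15 = $1,459.84
Net pay = $3,712.32 − $1,459.84 = $2,252.48

$2,252.48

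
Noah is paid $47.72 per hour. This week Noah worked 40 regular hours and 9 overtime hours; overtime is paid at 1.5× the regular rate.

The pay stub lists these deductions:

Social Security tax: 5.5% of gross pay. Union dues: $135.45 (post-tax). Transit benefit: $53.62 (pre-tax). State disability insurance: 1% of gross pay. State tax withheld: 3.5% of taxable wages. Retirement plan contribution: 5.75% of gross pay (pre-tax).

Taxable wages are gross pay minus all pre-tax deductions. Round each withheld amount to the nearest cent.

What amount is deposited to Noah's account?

Regular pay: 40 × $47.72 = $1,908.80
Overtime pay: 9 × $47.72 × 1.5 = $644.22
Gross pay = $1,908.80 + $644.22 = $2,553.02
Retirement plan contribution: $2,553.02 × 0.0575 = $146.80
Transit benefit: $53.62
Pre-tax total = $146.80 + $53.62 = $200.42
Taxable wages = $2,553.02 − $200.42 = $2,352.60
State tax withheld: $2,352.60 × 0.035 = $82.34
Social Security tax: $2,553.02 × 0.055 = $140.42
State disability insurance: $2,553.02 × 0.01 = $25.53
Union dues: $135.45
Total deductions = $146.80 + $53.62 + $82.34 + $140.42 + $25.53 + $135.45 = $584.16
Net pay = $2,553.02 − $584.16 = $1,968.86

$1,968.86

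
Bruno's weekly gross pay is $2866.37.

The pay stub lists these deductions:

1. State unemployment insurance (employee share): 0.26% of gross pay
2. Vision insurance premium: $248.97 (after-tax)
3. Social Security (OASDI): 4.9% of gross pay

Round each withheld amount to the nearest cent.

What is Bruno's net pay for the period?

Social Security (OASDI): $2866.37 × 0.049 = $140.45
State unemployment insurance (employee share): $2866.37 × 0.0026 = $7.45
Vision insurance premium: $248.97
Total deductions = $140.45 + $7.45 + $248.97 = $396.87
Net pay = $2866.37 − $396.87 = $2469.50

$2469.50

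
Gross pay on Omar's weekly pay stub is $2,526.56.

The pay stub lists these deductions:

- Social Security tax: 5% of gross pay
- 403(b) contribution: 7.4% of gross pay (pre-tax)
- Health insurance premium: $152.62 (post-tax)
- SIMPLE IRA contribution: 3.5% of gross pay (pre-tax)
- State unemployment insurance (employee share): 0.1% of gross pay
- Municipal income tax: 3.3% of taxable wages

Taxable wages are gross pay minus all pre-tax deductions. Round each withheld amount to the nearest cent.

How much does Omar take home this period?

403(b) contribution: $2,526.56 × 0.074 = $186.97
SIMPLE IRA contribution: $2,526.56 × 0.035 = $88.43
Pre-tax total = $186.97 + $88.43 = $275.40
Taxable wages = $2,526.56 − $275.40 = $2,251.16
Municipal income tax: $2,251.16 × 0.033 = $74.29
Social Security tax: $2,526.56 × 0.05 = $126.33
State unemployment insurance (employee share): $2,526.56 × 0.001 = $2.53
Health insurance premium: $152.62
Total deductions = $186.97 + $88.43 + $74.29 + $126.33 + $2.53 + $152.62 = $631.17
Net pay = $2,526.56 − $631.17 = $1,895.39

$1,895.39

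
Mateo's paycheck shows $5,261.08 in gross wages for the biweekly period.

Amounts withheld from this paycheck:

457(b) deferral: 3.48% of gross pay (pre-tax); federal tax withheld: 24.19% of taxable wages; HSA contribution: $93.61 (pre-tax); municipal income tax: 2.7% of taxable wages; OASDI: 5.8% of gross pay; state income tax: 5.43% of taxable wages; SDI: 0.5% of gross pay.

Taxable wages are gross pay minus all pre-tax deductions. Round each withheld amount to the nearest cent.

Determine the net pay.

$3,041.98

457(b) deferral: $5,261.08 × 0.0348 = $183.09
HSA contribution: $93.61
Pre-tax total = $183.09 + $93.61 = $276.70
Taxable wages = $5,261.08 − $276.70 = $4,984.38
Federal tax withheld: $4,984.38 × 0.2419 = $1,205.72
State income tax: $4,984.38 × 0.0543 = $270.65
Municipal income tax: $4,984.38 × 0.027 = $134.58
OASDI: $5,261.08 × 0.058 = $305.14
SDI: $5,261.08 × 0.005 = $26.31
Total deductions = $183.09 + $93.61 + $1,205.72 + $270.65 + $134.58 + $305.14 + $26.31 = $2,219.10
Net pay = $5,261.08 − $2,219.10 = $3,041.98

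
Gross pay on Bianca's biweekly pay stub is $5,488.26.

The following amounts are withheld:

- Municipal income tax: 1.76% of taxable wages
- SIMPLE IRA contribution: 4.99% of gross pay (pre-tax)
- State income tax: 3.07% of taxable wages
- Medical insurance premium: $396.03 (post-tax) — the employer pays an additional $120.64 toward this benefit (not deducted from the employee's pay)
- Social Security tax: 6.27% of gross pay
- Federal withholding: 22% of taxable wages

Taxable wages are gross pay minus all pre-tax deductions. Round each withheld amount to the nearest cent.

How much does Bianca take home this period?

$3,075.24

SIMPLE IRA contribution: $5,488.26 × 0.0499 = $273.86
Taxable wages = $5,488.26 − $273.86 = $5,214.40
Federal withholding: $5,214.40 × 0.22 = $1,147.17
Municipal income tax: $5,214.40 × 0.0176 = $91.77
State income tax: $5,214.40 × 0.0307 = $160.08
Social Security tax: $5,488.26 × 0.0627 = $344.11
Medical insurance premium: $396.03
(Employer's $120.64 toward medical insurance premium is not withheld from the employee.)
Total deductions = $273.86 + $1,147.17 + $91.77 + $160.08 + $344.11 + $396.03 = $2,413.02
Net pay = $5,488.26 − $2,413.02 = $3,075.24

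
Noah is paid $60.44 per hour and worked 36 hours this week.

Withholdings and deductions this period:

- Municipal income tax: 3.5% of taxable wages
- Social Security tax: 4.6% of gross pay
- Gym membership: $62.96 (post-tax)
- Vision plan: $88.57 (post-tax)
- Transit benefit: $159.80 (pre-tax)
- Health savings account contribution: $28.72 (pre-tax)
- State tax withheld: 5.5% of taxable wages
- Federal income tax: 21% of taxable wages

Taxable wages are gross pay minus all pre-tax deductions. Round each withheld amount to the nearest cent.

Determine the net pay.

Gross pay: 36 × $60.44 = $2175.84
Health savings account contribution: $28.72
Transit benefit: $159.80
Pre-tax total = $28.72 + $159.80 = $188.52
Taxable wages = $2175.84 − $188.52 = $1987.32
State tax withheld: $1987.32 × 0.055 = $109.30
Municipal income tax: $1987.32 × 0.035 = $69.56
Federal income tax: $1987.32 × 0.21 = $417.34
Social Security tax: $2175.84 × 0.046 = $100.09
Vision plan: $88.57
Gym membership: $62.96
Total deductions = $28.72 + $159.80 + $109.30 + $69.56 + $417.34 + $100.09 + $88.57 + $62.96 = $1036.34
Net pay = $2175.84 − $1036.34 = $1139.50

$1139.50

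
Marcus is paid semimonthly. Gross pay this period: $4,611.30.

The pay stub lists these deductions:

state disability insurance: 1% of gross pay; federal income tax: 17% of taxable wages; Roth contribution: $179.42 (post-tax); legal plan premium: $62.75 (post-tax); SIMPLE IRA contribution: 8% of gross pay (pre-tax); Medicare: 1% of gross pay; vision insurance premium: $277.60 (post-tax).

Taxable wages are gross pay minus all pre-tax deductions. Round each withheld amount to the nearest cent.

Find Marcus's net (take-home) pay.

$2,909.20

SIMPLE IRA contribution: $4,611.30 × 0.08 = $368.90
Taxable wages = $4,611.30 − $368.90 = $4,242.40
Federal income tax: $4,242.40 × 0.17 = $721.21
State disability insurance: $4,611.30 × 0.01 = $46.11
Medicare: $4,611.30 × 0.01 = $46.11
Vision insurance premium: $277.60
Legal plan premium: $62.75
Roth contribution: $179.42
Total deductions = $368.90 + $721.21 + $46.11 + $46.11 + $277.60 + $62.75 + $179.42 = $1,702.10
Net pay = $4,611.30 − $1,702.10 = $2,909.20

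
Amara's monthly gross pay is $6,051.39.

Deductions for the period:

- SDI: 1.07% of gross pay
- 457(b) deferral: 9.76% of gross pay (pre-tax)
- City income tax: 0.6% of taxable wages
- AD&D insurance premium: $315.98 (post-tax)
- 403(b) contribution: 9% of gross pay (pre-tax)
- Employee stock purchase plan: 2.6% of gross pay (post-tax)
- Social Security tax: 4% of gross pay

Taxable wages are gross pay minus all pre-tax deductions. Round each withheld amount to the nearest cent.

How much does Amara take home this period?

457(b) deferral: $6,051.39 × 0.0976 = $590.62
403(b) contribution: $6,051.39 × 0.09 = $544.63
Pre-tax total = $590.62 + $544.63 = $1,135.25
Taxable wages = $6,051.39 − $1,135.25 = $4,916.14
City income tax: $4,916.14 × 0.006 = $29.50
SDI: $6,051.39 × 0.0107 = $64.75
Social Security tax: $6,051.39 × 0.04 = $242.06
AD&D insurance premium: $315.98
Employee stock purchase plan: $6,051.39 × 0.026 = $157.34
Total deductions = $590.62 + $544.63 + $29.50 + $64.75 + $242.06 + $315.98 + $157.34 = $1,944.88
Net pay = $6,051.39 − $1,944.88 = $4,106.51

$4,106.51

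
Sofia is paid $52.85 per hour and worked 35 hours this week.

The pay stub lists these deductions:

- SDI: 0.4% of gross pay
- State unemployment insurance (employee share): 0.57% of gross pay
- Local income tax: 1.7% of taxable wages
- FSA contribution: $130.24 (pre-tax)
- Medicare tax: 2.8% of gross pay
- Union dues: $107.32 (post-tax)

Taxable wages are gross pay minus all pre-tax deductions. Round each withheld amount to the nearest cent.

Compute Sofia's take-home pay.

Gross pay: 35 × $52.85 = $1,849.75
FSA contribution: $130.24
Taxable wages = $1,849.75 − $130.24 = $1,719.51
Local income tax: $1,719.51 × 0.017 = $29.23
State unemployment insurance (employee share): $1,849.75 × 0.0057 = $10.54
Medicare tax: $1,849.75 × 0.028 = $51.79
SDI: $1,849.75 × 0.004 = $7.40
Union dues: $107.32
Total deductions = $130.24 + $29.23 + $10.54 + $51.79 + $7.40 + $107.32 = $336.52
Net pay = $1,849.75 − $336.52 = $1,513.23

$1,513.23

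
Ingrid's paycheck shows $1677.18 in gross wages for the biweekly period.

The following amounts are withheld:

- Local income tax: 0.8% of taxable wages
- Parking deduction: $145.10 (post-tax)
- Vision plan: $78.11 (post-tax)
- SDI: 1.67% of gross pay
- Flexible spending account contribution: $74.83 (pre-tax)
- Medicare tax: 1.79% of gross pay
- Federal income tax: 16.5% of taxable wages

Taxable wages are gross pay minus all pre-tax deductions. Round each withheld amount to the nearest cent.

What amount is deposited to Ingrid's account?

Flexible spending account contribution: $74.83
Taxable wages = $1677.18 − $74.83 = $1602.35
Federal income tax: $1602.35 × 0.165 = $264.39
Local income tax: $1602.35 × 0.008 = $12.82
SDI: $1677.18 × 0.0167 = $28.01
Medicare tax: $1677.18 × 0.0179 = $30.02
Parking deduction: $145.10
Vision plan: $78.11
Total deductions = $74.83 + $264.39 + $12.82 + $28.01 + $30.02 + $145.10 + $78.11 = $633.28
Net pay = $1677.18 − $633.28 = $1043.90

$1043.90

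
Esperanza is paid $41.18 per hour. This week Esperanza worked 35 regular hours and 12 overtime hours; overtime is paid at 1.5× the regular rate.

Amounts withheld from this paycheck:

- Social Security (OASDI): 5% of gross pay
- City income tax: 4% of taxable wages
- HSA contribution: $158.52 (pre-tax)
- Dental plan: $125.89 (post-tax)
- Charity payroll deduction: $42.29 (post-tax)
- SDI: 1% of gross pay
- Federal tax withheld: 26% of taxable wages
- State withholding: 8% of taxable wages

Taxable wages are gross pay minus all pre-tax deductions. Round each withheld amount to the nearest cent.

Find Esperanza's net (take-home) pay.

Regular pay: 35 × $41.18 = $1,441.30
Overtime pay: 12 × $41.18 × 1.5 = $741.24
Gross pay = $1,441.30 + $741.24 = $2,182.54
HSA contribution: $158.52
Taxable wages = $2,182.54 − $158.52 = $2,024.02
Federal tax withheld: $2,024.02 × 0.26 = $526.25
City income tax: $2,024.02 × 0.04 = $80.96
State withholding: $2,024.02 × 0.08 = $161.92
Social Security (OASDI): $2,182.54 × 0.05 = $109.13
SDI: $2,182.54 × 0.01 = $21.83
Charity payroll deduction: $42.29
Dental plan: $125.89
Total deductions = $158.52 + $526.25 + $80.96 + $161.92 + $109.13 + $21.83 + $42.29 + $125.89 = $1,226.79
Net pay = $2,182.54 − $1,226.79 = $955.75

$955.75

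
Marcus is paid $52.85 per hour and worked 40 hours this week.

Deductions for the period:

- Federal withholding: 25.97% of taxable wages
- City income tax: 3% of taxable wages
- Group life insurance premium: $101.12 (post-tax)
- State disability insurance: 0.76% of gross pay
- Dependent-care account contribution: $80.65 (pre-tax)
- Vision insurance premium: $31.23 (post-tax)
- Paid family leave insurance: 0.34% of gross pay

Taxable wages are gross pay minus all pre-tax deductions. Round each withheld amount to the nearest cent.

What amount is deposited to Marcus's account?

Gross pay: 40 × $52.85 = $2114.00
Dependent-care account contribution: $80.65
Taxable wages = $2114.00 − $80.65 = $2033.35
City income tax: $2033.35 × 0.03 = $61.00
Federal withholding: $2033.35 × 0.2597 = $528.06
State disability insurance: $2114.00 × 0.0076 = $16.07
Paid family leave insurance: $2114.00 × 0.0034 = $7.19
Vision insurance premium: $31.23
Group life insurance premium: $101.12
Total deductions = $80.65 + $61.00 + $528.06 + $16.07 + $7.19 + $31.23 + $101.12 = $825.32
Net pay = $2114.00 − $825.32 = $1288.68

$1288.68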